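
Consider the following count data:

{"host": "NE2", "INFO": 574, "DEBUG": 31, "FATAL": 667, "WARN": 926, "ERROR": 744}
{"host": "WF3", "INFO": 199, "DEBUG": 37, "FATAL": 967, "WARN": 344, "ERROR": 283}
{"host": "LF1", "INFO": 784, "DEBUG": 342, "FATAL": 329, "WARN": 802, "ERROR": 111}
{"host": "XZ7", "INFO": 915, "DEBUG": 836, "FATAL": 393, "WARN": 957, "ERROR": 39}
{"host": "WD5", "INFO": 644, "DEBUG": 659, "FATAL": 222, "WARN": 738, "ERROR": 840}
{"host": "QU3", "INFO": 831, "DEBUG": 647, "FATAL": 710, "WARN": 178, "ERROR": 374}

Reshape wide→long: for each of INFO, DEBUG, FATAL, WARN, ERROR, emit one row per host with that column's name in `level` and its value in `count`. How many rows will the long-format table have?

6 host values × 5 melted columns = 30 rows.

30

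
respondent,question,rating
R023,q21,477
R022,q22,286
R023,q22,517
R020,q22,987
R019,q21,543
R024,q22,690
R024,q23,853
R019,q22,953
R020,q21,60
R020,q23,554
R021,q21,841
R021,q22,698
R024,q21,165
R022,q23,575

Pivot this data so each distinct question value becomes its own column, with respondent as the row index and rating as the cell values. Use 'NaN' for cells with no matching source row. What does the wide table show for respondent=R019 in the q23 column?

No long-format row has respondent=R019 and question=q23, so the cell is NaN.

NaN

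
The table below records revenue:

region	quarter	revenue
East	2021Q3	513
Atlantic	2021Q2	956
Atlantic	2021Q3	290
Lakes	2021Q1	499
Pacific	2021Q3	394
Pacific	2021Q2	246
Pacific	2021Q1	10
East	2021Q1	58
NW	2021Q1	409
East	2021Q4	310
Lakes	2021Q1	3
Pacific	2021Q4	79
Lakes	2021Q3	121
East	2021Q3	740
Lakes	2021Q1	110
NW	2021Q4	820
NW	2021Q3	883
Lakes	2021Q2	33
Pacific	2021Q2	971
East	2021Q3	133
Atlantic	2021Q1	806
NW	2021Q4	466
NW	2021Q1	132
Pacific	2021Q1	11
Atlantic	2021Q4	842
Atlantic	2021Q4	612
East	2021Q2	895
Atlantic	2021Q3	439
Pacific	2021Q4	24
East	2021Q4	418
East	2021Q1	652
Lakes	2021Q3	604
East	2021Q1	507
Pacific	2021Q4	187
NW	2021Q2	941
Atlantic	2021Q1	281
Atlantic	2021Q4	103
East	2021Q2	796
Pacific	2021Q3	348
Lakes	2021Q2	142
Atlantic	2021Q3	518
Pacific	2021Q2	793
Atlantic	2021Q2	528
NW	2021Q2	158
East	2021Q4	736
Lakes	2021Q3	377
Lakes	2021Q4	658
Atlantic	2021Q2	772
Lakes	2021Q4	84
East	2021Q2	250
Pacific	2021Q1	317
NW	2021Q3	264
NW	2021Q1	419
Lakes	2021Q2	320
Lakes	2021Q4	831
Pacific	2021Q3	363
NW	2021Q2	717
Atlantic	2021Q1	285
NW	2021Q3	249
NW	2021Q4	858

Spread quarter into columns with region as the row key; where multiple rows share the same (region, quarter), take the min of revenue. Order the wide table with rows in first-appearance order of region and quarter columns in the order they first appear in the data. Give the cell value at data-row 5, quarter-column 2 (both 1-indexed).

With rows in first-appearance order of region, row 5 is region=NW. quarter columns in first-appearance order: 2021Q3, 2021Q2, 2021Q1, 2021Q4; column 2 is 2021Q2.
Long rows with region=NW, quarter=2021Q2: min(941, 158, 717) = 158.

158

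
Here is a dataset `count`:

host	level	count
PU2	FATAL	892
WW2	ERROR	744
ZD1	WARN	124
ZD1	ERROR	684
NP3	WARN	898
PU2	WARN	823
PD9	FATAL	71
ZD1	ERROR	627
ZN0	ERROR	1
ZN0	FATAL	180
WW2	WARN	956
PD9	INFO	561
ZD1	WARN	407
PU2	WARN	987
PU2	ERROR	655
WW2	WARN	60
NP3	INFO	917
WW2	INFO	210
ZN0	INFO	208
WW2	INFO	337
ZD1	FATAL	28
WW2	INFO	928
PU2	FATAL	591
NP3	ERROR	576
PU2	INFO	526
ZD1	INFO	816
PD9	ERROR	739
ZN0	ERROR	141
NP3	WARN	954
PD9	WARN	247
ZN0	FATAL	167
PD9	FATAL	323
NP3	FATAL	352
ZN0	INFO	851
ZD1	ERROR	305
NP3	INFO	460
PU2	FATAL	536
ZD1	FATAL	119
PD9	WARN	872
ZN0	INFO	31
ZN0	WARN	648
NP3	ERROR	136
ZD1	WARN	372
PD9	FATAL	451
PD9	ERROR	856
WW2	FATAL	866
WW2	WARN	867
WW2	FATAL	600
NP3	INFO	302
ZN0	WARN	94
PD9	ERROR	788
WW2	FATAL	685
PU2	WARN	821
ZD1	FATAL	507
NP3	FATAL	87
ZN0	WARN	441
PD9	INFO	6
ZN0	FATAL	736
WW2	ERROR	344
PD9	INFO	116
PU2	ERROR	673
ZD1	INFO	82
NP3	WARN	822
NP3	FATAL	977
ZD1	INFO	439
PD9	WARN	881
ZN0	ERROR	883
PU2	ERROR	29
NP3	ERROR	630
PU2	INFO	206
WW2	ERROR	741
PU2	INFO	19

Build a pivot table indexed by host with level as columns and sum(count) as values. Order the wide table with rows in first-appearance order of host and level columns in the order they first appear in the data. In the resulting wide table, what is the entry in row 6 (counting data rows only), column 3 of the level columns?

1183

With rows in first-appearance order of host, row 6 is host=ZN0. level columns in first-appearance order: FATAL, ERROR, WARN, INFO; column 3 is WARN.
Long rows with host=ZN0, level=WARN: 648 + 94 + 441 = 1183.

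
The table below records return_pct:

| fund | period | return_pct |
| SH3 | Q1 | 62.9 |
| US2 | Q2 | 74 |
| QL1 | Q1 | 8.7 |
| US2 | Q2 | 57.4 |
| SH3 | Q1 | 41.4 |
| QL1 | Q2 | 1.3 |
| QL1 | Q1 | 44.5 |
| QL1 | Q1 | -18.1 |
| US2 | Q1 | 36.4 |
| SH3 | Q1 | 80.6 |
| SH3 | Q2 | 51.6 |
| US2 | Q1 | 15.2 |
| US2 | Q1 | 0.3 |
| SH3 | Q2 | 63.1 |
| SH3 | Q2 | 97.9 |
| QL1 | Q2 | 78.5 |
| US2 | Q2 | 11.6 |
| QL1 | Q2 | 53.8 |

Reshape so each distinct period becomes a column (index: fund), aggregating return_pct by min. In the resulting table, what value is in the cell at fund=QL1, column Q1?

-18.1

Rows with fund=QL1 and period=Q1: return_pct values are 8.7, 44.5, -18.1.
min(8.7, 44.5, -18.1) = -18.1.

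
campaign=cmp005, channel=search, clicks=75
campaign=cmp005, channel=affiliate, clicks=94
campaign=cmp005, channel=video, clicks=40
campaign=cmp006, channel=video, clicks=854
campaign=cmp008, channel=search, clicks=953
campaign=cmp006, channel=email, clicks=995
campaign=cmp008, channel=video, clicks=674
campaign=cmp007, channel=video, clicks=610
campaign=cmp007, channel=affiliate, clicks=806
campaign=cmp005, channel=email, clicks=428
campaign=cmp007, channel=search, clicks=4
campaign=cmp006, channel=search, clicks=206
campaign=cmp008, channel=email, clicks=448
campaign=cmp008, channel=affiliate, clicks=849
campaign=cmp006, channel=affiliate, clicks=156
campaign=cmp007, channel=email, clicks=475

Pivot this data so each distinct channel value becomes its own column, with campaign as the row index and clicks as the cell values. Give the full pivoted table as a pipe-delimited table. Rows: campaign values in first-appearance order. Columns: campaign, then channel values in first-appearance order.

Columns: campaign plus the 4 distinct channel values (search, affiliate, video, email).
For example, row cmp005 column search takes clicks=75 from the long row (cmp005, search).

| campaign | search | affiliate | video | email |
| cmp005 | 75 | 94 | 40 | 428 |
| cmp006 | 206 | 156 | 854 | 995 |
| cmp008 | 953 | 849 | 674 | 448 |
| cmp007 | 4 | 806 | 610 | 475 |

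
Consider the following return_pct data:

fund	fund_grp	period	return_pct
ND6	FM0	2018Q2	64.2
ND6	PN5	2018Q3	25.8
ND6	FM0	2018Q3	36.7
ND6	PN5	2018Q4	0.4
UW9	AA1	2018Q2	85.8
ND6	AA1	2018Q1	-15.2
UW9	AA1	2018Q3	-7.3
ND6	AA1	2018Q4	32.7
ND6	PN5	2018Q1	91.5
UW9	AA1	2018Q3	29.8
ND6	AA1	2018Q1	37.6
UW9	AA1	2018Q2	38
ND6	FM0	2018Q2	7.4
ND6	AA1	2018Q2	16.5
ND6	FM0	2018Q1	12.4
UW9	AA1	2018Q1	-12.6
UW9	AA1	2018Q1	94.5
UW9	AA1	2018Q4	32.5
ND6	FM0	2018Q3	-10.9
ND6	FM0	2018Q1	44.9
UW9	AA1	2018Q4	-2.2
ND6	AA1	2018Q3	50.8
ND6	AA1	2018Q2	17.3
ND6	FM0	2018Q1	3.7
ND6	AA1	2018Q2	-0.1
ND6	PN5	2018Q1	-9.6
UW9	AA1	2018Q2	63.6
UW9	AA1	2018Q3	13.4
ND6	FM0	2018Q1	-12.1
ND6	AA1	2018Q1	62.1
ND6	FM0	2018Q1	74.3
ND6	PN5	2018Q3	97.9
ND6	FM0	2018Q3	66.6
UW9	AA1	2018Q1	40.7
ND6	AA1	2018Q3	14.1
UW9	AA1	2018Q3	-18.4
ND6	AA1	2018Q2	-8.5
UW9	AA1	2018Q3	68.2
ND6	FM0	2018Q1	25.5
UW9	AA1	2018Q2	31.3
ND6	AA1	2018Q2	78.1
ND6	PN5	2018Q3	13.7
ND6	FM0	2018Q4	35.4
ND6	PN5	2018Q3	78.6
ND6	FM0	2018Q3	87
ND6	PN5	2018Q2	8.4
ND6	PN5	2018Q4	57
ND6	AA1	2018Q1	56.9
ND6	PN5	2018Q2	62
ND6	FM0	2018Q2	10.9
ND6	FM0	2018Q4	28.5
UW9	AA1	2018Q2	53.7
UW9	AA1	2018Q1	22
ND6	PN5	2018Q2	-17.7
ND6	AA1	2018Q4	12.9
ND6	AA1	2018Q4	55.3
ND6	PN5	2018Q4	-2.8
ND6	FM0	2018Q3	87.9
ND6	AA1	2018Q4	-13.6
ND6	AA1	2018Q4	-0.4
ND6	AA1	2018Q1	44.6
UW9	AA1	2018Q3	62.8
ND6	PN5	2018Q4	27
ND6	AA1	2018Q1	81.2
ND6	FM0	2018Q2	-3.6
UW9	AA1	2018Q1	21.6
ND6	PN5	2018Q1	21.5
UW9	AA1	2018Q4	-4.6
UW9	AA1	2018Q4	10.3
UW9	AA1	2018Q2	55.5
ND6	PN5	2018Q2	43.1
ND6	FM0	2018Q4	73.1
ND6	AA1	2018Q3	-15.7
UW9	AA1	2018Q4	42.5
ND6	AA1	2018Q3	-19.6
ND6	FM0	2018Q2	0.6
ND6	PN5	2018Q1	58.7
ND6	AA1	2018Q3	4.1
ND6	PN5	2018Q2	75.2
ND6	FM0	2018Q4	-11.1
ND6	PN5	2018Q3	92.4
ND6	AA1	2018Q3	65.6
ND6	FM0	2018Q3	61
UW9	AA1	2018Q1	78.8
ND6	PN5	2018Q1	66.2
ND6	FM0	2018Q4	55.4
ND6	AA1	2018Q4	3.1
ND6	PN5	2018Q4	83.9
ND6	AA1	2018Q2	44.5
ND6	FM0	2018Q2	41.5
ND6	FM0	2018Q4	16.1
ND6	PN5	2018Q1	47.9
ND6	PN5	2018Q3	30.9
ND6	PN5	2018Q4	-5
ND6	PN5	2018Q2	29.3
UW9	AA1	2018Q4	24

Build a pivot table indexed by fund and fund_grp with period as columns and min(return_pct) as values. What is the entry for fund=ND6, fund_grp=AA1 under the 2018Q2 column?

Rows with fund=ND6, fund_grp=AA1 and period=2018Q2: return_pct values are 16.5, 17.3, -0.1, -8.5, 78.1, 44.5.
min(16.5, 17.3, -0.1, -8.5, 78.1, 44.5) = -8.5.

-8.5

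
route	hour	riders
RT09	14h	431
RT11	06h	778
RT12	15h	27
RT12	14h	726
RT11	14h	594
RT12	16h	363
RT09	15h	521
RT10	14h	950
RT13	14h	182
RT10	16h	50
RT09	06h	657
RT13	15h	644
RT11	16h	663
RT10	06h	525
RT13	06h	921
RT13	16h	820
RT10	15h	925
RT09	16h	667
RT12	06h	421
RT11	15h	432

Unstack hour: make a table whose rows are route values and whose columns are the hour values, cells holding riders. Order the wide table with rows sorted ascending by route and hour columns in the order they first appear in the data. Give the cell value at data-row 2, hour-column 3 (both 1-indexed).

With rows sorted ascending by route, row 2 is route=RT10. hour columns in first-appearance order: 14h, 06h, 15h, 16h; column 3 is 15h.
Long rows with route=RT10, hour=15h: riders = 925.

925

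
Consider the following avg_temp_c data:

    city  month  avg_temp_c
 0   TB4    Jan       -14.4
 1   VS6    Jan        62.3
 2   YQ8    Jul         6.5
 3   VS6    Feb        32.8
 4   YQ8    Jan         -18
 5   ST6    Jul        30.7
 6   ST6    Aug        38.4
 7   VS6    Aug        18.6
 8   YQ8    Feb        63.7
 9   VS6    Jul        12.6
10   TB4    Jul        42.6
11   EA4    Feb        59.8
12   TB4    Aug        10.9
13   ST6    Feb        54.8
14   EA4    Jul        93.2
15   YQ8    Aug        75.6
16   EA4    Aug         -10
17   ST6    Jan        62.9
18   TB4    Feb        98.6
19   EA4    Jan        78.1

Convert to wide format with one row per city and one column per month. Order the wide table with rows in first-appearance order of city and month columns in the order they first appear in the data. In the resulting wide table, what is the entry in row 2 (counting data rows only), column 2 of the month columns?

With rows in first-appearance order of city, row 2 is city=VS6. month columns in first-appearance order: Jan, Jul, Feb, Aug; column 2 is Jul.
Long rows with city=VS6, month=Jul: avg_temp_c = 12.6.

12.6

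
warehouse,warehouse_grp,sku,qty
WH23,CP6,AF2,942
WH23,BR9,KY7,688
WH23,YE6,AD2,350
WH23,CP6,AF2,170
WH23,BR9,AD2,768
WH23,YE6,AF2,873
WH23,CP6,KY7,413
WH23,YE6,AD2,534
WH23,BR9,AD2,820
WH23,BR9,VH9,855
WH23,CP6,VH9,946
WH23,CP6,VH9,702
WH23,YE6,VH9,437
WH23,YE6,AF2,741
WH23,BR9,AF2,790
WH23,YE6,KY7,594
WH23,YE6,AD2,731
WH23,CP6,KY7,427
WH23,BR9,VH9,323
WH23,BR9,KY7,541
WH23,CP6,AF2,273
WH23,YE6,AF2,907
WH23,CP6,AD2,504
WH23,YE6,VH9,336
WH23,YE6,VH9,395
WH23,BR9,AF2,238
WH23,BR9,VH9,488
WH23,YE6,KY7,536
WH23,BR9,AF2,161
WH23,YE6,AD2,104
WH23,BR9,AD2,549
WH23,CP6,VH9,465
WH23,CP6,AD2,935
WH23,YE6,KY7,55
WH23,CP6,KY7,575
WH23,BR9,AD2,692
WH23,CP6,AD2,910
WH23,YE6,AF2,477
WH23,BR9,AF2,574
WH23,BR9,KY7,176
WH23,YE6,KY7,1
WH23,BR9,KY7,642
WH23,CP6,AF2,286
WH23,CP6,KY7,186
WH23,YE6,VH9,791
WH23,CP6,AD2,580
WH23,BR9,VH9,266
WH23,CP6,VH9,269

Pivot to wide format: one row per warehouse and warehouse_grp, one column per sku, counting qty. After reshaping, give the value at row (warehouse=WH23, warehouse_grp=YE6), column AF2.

4

Rows with warehouse=WH23, warehouse_grp=YE6 and sku=AF2: qty values are 873, 741, 907, 477.
4 rows match — count = 4.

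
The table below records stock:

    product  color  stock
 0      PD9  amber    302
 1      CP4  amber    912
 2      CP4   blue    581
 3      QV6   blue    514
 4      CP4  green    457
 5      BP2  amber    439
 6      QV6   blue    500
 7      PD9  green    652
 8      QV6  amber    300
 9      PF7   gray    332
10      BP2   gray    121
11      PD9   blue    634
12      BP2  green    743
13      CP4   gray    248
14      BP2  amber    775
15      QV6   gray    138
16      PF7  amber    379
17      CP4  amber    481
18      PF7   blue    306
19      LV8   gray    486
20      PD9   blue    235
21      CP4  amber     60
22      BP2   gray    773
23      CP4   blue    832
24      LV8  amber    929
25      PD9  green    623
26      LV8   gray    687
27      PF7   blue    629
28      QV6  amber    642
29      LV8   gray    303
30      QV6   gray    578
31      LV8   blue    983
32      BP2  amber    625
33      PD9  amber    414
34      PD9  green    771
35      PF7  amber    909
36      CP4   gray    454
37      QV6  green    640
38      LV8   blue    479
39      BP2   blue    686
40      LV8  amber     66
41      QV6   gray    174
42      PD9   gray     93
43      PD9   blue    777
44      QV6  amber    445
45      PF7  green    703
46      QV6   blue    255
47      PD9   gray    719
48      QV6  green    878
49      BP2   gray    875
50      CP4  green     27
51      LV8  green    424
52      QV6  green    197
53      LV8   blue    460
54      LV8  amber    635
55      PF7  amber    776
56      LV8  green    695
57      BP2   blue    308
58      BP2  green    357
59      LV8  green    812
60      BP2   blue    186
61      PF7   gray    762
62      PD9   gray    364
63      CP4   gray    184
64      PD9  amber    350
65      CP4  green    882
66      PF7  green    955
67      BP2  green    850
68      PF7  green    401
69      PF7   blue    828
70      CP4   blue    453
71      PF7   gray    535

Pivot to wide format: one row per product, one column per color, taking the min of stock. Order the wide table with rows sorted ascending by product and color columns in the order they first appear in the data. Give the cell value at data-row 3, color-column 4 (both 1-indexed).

With rows sorted ascending by product, row 3 is product=LV8. color columns in first-appearance order: amber, blue, green, gray; column 4 is gray.
Long rows with product=LV8, color=gray: min(486, 687, 303) = 303.

303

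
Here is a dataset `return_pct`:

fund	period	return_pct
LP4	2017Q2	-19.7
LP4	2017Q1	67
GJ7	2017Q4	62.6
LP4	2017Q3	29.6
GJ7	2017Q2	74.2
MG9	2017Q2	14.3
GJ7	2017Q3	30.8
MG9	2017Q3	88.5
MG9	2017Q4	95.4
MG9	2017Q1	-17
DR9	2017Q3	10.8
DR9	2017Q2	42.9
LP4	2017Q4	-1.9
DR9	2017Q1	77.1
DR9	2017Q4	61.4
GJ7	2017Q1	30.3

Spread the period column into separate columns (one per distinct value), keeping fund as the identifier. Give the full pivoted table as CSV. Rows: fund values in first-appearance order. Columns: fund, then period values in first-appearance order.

fund,2017Q2,2017Q1,2017Q4,2017Q3
LP4,-19.7,67,-1.9,29.6
GJ7,74.2,30.3,62.6,30.8
MG9,14.3,-17,95.4,88.5
DR9,42.9,77.1,61.4,10.8

Columns: fund plus the 4 distinct period values (2017Q2, 2017Q1, 2017Q4, 2017Q3).
For example, row LP4 column 2017Q2 takes return_pct=-19.7 from the long row (LP4, 2017Q2).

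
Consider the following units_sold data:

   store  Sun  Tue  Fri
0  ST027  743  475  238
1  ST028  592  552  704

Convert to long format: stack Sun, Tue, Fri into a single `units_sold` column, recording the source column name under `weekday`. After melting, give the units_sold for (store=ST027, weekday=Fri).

Unpivoting turns each (store, wide-column) pair into one long row.
The wide cell at row ST027, column Fri holds 238, so the long row (ST027, Fri) has units_sold=238.

238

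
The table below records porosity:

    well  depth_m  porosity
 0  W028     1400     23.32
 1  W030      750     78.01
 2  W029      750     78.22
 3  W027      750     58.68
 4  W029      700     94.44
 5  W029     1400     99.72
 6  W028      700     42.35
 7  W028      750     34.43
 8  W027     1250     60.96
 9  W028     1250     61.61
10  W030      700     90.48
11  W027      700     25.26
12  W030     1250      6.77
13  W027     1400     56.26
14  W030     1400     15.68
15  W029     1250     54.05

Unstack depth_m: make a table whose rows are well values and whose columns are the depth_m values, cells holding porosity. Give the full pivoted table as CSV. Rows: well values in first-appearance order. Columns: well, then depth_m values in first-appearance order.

well,1400,750,700,1250
W028,23.32,34.43,42.35,61.61
W030,15.68,78.01,90.48,6.77
W029,99.72,78.22,94.44,54.05
W027,56.26,58.68,25.26,60.96

Columns: well plus the 4 distinct depth_m values (1400, 750, 700, 1250).
For example, row W028 column 1400 takes porosity=23.32 from the long row (W028, 1400).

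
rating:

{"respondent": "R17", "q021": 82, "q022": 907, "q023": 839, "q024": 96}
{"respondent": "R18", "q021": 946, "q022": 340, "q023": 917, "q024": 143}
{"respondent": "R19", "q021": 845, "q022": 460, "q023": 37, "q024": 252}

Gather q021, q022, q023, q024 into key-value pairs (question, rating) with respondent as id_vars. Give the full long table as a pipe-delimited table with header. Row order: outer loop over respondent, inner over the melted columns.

Each (respondent, column) pair becomes one row: 3 × 4 = 12 rows.
For example, (R17, q021) → rating=82.

| respondent | question | rating |
| R17 | q021 | 82 |
| R17 | q022 | 907 |
| R17 | q023 | 839 |
| R17 | q024 | 96 |
| R18 | q021 | 946 |
| R18 | q022 | 340 |
| R18 | q023 | 917 |
| R18 | q024 | 143 |
| R19 | q021 | 845 |
| R19 | q022 | 460 |
| R19 | q023 | 37 |
| R19 | q024 | 252 |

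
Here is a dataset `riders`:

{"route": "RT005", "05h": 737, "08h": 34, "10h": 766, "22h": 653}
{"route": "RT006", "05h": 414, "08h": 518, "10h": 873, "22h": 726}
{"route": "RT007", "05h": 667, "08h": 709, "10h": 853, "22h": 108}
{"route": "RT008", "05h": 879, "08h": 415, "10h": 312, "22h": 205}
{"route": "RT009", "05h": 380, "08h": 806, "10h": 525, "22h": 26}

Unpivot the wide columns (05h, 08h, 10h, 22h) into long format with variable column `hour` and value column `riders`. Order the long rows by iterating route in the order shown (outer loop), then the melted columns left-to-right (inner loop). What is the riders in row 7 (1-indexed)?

873

20 rows total (5 × 4). Row 7: index ⌊(7-1)/4⌋ = 1 into route → RT006; (7-1) mod 4 = 2 into the melted columns → 10h.
So row 7 is (RT006, 10h, 873); riders = 873.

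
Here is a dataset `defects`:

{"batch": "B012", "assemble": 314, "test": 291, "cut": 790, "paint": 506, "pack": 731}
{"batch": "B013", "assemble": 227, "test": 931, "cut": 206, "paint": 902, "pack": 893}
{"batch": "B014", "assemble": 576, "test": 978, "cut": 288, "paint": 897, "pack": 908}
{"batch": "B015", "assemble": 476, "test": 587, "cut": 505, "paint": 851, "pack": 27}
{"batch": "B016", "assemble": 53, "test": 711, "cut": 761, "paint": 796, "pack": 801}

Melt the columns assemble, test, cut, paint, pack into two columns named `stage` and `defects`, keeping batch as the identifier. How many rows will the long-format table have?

5 batch values × 5 melted columns = 25 rows.

25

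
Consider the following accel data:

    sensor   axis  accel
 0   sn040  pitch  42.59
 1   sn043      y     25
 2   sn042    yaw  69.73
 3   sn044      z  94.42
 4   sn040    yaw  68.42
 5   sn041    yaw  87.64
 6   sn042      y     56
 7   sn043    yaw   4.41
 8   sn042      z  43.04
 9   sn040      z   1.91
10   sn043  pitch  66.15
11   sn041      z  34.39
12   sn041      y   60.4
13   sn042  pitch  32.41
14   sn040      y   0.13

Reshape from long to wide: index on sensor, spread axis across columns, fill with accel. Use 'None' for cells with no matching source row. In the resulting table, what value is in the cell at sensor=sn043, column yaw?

4.41

The long row with sensor=sn043, axis=yaw has accel=4.41.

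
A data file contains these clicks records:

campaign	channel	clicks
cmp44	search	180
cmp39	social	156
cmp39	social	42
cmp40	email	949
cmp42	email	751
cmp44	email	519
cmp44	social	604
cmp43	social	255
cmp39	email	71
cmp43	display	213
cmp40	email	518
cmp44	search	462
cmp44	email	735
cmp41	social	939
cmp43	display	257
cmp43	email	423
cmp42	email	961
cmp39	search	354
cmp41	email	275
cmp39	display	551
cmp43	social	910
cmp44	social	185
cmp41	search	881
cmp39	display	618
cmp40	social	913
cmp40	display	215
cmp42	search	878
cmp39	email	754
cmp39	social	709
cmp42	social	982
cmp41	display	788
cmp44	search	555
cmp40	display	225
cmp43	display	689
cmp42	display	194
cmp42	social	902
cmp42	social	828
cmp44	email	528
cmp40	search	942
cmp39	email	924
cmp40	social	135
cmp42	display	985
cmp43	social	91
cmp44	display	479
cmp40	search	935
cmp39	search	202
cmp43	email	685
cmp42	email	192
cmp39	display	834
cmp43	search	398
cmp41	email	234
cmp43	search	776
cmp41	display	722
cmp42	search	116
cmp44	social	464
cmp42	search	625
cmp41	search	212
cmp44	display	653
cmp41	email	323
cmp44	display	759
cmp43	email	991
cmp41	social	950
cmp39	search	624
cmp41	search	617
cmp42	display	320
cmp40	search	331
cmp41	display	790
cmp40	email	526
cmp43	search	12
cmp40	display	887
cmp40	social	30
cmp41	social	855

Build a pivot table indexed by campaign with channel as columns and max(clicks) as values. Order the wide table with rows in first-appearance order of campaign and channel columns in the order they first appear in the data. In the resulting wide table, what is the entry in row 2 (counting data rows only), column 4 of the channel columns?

834

With rows in first-appearance order of campaign, row 2 is campaign=cmp39. channel columns in first-appearance order: search, social, email, display; column 4 is display.
Long rows with campaign=cmp39, channel=display: max(551, 618, 834) = 834.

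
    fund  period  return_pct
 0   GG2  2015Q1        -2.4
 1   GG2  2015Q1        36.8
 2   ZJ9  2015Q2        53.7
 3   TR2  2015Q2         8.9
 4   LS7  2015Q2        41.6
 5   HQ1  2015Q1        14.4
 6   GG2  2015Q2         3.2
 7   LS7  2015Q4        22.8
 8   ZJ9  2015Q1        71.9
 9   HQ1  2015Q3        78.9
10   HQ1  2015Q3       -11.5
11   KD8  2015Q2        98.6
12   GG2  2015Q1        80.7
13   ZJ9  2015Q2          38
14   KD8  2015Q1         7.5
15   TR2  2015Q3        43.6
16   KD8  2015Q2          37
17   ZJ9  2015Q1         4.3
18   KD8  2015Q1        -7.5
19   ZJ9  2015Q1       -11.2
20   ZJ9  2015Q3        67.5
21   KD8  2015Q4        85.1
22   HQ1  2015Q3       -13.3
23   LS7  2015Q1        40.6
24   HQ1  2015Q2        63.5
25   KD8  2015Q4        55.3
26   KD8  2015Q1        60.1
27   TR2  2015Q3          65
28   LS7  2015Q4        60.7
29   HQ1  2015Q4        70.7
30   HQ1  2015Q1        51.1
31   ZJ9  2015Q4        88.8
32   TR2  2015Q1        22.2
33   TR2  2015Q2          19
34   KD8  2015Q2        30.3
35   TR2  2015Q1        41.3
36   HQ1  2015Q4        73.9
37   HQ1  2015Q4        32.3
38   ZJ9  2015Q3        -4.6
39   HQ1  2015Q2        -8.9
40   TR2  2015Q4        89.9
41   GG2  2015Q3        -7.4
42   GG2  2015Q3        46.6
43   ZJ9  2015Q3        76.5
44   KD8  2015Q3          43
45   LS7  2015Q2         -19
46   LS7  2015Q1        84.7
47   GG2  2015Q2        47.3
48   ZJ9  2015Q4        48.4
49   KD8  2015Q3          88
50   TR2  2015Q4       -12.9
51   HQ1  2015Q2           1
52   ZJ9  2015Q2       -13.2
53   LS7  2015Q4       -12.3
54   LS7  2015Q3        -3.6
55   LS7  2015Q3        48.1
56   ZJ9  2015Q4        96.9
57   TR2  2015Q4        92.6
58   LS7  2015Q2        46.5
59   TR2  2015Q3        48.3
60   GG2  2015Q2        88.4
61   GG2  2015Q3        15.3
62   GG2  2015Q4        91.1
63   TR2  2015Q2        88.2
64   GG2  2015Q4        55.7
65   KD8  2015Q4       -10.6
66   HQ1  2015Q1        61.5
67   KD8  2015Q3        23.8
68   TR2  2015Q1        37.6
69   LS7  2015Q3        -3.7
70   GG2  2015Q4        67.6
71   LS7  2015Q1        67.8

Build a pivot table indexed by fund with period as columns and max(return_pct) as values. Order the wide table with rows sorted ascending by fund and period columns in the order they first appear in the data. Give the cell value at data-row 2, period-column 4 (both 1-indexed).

78.9

With rows sorted ascending by fund, row 2 is fund=HQ1. period columns in first-appearance order: 2015Q1, 2015Q2, 2015Q4, 2015Q3; column 4 is 2015Q3.
Long rows with fund=HQ1, period=2015Q3: max(78.9, -11.5, -13.3) = 78.9.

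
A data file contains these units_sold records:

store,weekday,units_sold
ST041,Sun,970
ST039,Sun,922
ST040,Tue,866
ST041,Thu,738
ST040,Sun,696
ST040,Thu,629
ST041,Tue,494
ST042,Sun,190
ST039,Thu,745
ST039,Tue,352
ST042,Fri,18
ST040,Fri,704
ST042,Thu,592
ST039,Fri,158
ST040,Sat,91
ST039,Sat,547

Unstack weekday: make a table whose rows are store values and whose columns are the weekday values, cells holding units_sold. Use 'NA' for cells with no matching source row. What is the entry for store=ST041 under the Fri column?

NA

No long-format row has store=ST041 and weekday=Fri, so the cell is NA.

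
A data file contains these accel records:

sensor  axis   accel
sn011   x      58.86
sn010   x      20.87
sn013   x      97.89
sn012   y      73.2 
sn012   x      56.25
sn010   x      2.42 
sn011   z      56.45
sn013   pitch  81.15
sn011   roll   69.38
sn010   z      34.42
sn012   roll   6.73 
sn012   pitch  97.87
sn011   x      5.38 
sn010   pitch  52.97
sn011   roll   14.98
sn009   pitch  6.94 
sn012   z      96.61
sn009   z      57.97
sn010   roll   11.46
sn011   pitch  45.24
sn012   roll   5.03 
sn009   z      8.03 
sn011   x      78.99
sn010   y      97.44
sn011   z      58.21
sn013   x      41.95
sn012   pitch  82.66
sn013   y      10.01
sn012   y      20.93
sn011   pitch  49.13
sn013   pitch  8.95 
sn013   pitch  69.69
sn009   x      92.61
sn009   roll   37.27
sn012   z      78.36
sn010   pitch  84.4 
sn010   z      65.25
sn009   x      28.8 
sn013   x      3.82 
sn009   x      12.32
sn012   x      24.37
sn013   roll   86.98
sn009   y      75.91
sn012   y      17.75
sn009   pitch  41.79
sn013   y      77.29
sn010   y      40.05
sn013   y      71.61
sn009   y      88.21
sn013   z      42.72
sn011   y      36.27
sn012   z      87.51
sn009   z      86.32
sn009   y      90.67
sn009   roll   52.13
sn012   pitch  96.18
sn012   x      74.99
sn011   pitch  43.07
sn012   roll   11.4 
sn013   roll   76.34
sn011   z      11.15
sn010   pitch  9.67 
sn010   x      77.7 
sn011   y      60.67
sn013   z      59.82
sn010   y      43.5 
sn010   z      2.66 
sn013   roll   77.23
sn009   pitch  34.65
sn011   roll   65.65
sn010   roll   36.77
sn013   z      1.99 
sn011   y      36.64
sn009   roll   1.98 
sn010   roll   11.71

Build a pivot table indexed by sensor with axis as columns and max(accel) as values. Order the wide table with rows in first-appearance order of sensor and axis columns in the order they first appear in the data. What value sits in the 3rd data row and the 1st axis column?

With rows in first-appearance order of sensor, row 3 is sensor=sn013. axis columns in first-appearance order: x, y, z, pitch, roll; column 1 is x.
Long rows with sensor=sn013, axis=x: max(97.89, 41.95, 3.82) = 97.89.

97.89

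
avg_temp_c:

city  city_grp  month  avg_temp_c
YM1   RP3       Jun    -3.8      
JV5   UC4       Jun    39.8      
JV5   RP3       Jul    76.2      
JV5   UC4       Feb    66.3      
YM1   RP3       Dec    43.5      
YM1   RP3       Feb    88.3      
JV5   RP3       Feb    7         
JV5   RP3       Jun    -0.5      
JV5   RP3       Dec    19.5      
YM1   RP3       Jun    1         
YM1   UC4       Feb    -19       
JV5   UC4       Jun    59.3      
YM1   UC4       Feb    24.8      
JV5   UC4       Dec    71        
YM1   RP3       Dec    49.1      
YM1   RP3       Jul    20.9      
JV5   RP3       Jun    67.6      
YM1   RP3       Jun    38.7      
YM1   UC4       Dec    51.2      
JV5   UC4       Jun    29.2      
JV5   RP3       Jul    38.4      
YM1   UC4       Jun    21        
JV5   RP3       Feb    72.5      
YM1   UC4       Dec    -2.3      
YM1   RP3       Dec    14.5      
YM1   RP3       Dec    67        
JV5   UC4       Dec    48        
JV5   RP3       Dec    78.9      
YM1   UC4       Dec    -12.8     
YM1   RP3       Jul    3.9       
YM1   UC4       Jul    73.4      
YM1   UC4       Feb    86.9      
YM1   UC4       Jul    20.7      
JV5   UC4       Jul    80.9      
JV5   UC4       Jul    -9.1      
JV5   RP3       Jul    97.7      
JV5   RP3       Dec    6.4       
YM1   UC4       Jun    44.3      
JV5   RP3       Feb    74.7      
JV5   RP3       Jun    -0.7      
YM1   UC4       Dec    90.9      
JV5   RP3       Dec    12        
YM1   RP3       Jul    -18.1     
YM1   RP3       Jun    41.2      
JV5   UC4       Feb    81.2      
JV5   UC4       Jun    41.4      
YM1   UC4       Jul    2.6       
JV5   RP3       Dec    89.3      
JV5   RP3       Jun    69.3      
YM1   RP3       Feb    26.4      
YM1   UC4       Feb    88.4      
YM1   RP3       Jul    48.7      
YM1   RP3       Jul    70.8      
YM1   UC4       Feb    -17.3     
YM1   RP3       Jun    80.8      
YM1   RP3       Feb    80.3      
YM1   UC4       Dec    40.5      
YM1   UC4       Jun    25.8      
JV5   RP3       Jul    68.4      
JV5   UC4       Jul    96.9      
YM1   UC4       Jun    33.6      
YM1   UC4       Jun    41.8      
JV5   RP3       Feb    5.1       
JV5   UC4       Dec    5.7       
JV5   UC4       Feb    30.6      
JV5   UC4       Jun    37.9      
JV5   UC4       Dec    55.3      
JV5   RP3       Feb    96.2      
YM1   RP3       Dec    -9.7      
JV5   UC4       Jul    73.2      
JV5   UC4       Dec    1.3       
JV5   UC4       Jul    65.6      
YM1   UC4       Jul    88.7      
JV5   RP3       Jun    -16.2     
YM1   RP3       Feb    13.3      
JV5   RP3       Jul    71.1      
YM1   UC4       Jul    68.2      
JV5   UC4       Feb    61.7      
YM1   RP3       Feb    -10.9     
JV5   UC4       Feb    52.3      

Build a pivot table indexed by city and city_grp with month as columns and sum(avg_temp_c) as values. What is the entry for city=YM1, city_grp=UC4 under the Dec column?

Rows with city=YM1, city_grp=UC4 and month=Dec: avg_temp_c values are 51.2, -2.3, -12.8, 90.9, 40.5.
51.2 + -2.3 + -12.8 + 90.9 + 40.5 = 167.5.

167.5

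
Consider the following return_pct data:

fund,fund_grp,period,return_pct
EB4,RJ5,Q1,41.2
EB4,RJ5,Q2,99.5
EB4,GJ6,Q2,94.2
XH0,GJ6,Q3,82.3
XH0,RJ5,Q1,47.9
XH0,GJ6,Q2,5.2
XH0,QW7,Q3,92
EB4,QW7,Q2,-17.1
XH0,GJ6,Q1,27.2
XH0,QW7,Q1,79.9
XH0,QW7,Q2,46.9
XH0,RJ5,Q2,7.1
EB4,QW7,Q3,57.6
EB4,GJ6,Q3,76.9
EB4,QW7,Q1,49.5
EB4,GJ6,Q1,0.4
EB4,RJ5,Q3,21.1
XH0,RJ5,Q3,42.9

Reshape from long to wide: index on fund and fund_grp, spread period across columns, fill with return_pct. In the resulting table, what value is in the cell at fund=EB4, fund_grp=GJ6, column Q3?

Wide layout: rows indexed by fund and fund_grp, columns are the 3 distinct period values (Q1, Q2, Q3).
Cell (fund=EB4, fund_grp=GJ6, period=Q3) draws from the long row where fund=EB4, fund_grp=GJ6 and period=Q3, which has return_pct=76.9.

76.9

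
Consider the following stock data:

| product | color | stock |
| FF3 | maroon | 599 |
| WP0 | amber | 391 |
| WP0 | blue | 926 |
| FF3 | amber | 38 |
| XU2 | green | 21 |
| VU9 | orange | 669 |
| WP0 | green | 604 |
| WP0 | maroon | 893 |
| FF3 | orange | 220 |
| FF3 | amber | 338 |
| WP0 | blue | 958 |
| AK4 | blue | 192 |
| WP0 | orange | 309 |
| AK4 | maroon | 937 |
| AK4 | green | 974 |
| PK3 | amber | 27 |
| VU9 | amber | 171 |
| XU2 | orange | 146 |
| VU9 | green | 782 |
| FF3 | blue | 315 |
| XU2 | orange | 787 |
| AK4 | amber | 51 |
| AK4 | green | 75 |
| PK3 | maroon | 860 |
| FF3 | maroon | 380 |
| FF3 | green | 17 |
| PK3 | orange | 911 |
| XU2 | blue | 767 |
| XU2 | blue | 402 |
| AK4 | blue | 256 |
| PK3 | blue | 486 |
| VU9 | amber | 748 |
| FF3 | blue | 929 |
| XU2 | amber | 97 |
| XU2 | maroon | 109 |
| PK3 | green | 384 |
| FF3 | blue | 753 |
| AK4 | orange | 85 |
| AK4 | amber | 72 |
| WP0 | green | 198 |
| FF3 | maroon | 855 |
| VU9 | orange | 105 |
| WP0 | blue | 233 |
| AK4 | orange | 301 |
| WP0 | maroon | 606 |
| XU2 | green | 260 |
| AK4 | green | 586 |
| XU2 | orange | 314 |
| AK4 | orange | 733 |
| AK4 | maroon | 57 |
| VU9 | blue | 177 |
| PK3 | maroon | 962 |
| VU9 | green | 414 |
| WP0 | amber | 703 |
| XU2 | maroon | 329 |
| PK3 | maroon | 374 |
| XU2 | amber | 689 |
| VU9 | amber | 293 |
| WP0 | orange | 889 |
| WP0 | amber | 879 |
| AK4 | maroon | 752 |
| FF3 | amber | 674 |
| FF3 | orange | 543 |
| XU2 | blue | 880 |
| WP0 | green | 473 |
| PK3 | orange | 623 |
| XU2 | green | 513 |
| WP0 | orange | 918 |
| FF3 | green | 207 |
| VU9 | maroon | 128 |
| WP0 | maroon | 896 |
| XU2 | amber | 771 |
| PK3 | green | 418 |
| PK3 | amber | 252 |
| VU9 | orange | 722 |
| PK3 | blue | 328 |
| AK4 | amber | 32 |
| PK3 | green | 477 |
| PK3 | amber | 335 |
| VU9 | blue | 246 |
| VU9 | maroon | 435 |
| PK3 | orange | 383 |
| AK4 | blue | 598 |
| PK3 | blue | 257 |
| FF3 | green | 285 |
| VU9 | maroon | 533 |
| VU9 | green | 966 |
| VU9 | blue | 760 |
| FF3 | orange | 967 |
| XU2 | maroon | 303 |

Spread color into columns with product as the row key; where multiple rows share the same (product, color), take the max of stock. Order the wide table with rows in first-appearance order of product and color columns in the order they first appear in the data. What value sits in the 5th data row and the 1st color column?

With rows in first-appearance order of product, row 5 is product=AK4. color columns in first-appearance order: maroon, amber, blue, green, orange; column 1 is maroon.
Long rows with product=AK4, color=maroon: max(937, 57, 752) = 937.

937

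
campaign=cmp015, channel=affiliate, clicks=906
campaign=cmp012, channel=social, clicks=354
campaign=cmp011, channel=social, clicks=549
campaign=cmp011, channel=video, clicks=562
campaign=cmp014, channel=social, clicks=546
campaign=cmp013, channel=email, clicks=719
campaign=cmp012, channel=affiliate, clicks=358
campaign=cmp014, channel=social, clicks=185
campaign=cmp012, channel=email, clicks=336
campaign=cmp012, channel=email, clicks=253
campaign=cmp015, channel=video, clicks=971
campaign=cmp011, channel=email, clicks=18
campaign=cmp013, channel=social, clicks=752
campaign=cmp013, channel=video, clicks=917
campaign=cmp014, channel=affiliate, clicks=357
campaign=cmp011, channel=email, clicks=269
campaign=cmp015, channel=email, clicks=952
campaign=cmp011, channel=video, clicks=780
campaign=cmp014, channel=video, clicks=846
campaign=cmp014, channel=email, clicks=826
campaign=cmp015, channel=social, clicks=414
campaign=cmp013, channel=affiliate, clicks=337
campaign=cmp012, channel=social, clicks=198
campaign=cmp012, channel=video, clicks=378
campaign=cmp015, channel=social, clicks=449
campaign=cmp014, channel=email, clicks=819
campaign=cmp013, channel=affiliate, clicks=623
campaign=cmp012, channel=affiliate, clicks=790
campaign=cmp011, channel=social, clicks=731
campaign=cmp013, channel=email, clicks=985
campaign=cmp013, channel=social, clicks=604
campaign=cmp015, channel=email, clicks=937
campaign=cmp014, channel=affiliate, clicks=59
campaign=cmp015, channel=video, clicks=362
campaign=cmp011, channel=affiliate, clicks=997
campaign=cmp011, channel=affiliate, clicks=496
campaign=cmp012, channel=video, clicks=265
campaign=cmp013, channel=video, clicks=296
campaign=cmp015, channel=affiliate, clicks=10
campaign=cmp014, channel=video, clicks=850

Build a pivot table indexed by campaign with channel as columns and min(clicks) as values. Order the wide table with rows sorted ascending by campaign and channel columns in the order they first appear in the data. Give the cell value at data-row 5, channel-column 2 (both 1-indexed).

With rows sorted ascending by campaign, row 5 is campaign=cmp015. channel columns in first-appearance order: affiliate, social, video, email; column 2 is social.
Long rows with campaign=cmp015, channel=social: min(414, 449) = 414.

414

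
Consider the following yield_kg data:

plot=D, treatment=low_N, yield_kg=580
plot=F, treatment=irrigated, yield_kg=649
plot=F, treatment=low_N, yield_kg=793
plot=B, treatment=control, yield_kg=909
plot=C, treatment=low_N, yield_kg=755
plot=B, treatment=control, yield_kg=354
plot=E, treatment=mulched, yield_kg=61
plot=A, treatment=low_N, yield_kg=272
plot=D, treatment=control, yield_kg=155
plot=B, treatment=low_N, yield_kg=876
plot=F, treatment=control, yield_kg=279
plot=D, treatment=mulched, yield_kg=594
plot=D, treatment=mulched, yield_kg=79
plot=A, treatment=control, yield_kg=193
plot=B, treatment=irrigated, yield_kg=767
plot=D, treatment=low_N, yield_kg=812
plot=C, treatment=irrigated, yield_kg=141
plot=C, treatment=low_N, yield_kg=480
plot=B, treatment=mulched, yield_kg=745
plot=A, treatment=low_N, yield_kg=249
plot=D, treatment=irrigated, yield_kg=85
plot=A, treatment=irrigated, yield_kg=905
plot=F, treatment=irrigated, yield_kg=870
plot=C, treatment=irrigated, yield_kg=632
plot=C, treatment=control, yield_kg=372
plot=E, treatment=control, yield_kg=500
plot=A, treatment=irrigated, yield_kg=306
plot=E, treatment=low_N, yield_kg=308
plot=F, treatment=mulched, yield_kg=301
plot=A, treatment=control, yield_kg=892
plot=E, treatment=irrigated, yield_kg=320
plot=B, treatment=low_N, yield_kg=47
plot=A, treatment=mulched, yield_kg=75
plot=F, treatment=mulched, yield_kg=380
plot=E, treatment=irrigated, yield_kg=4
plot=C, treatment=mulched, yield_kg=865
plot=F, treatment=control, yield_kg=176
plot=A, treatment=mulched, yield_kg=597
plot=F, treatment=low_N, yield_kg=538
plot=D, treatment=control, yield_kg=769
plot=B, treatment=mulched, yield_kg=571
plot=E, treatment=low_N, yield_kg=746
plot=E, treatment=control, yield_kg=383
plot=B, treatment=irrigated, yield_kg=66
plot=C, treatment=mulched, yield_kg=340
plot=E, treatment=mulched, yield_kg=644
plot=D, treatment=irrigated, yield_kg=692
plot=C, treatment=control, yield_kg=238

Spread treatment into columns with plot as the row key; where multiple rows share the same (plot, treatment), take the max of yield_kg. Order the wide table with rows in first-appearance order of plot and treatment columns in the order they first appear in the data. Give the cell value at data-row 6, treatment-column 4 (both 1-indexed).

597

With rows in first-appearance order of plot, row 6 is plot=A. treatment columns in first-appearance order: low_N, irrigated, control, mulched; column 4 is mulched.
Long rows with plot=A, treatment=mulched: max(75, 597) = 597.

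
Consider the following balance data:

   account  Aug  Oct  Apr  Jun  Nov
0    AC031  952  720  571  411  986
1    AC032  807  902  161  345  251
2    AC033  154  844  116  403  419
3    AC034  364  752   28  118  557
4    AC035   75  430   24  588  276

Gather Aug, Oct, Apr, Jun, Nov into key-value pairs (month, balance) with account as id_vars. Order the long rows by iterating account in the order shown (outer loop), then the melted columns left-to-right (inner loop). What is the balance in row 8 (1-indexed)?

161

25 rows total (5 × 5). Row 8: index ⌊(8-1)/5⌋ = 1 into account → AC032; (8-1) mod 5 = 2 into the melted columns → Apr.
So row 8 is (AC032, Apr, 161); balance = 161.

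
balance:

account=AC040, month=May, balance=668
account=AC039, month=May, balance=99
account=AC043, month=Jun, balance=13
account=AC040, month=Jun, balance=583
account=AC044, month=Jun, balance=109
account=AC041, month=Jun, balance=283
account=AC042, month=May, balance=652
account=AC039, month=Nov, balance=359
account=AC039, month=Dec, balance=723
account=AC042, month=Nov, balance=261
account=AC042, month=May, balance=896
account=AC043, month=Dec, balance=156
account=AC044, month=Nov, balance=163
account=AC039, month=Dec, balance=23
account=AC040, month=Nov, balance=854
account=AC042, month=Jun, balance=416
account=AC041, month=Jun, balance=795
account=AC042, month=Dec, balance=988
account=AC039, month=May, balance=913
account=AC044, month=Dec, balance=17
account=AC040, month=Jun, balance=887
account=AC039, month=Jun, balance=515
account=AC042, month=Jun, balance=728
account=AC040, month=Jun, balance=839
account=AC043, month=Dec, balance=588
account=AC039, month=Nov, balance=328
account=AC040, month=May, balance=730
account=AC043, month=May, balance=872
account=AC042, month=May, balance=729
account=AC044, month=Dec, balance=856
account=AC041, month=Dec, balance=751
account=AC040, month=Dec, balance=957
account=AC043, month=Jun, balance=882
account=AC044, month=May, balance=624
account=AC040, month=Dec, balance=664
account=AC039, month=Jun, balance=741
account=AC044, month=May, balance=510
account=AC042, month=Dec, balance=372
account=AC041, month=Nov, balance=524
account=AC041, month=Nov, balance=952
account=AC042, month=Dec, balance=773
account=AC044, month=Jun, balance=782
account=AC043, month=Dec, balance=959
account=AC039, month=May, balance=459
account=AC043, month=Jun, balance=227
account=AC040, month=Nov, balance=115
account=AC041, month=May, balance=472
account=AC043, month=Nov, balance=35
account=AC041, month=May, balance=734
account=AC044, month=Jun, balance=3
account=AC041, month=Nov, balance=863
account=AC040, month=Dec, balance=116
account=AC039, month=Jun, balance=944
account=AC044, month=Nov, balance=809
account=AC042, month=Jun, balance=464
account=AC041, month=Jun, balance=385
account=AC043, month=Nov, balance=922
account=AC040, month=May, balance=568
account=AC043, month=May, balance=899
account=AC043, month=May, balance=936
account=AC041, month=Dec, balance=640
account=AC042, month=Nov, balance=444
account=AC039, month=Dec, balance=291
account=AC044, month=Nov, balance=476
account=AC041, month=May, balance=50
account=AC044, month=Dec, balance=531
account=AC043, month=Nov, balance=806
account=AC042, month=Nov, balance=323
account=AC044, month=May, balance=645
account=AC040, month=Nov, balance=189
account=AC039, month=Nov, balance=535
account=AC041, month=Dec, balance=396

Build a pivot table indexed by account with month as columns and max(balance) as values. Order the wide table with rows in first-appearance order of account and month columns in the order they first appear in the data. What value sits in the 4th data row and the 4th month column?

With rows in first-appearance order of account, row 4 is account=AC044. month columns in first-appearance order: May, Jun, Nov, Dec; column 4 is Dec.
Long rows with account=AC044, month=Dec: max(17, 856, 531) = 856.

856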